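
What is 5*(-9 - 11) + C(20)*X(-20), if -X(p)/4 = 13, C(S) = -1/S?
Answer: -487/5 ≈ -97.400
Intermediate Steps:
X(p) = -52 (X(p) = -4*13 = -52)
5*(-9 - 11) + C(20)*X(-20) = 5*(-9 - 11) - 1/20*(-52) = 5*(-20) - 1*1/20*(-52) = -100 - 1/20*(-52) = -100 + 13/5 = -487/5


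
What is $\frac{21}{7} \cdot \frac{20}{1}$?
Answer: $60$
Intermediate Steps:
$\frac{21}{7} \cdot \frac{20}{1} = 21 \cdot \frac{1}{7} \cdot 20 \cdot 1 = 3 \cdot 20 = 60$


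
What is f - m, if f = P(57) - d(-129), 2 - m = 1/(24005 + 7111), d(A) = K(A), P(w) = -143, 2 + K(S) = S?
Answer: -435623/31116 ≈ -14.000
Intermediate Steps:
K(S) = -2 + S
d(A) = -2 + A
m = 62231/31116 (m = 2 - 1/(24005 + 7111) = 2 - 1/31116 = 62231/31116 ≈ 2.0000)
f = -12 (f = -143 - (-2 - 129) = -143 - 1*(-131) = -143 + 131 = -12)
f - m = -12 - 1*62231/31116 = -12 - 62231/31116 = -435623/31116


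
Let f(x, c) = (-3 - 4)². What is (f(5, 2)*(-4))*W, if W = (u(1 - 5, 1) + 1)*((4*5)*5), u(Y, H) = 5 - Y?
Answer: -196000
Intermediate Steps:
f(x, c) = 49 (f(x, c) = (-7)² = 49)
W = 1000 (W = ((5 - (1 - 5)) + 1)*((4*5)*5) = ((5 - 1*(-4)) + 1)*(20*5) = ((5 + 4) + 1)*100 = (9 + 1)*100 = 10*100 = 1000)
(f(5, 2)*(-4))*W = (49*(-4))*1000 = -196*1000 = -196000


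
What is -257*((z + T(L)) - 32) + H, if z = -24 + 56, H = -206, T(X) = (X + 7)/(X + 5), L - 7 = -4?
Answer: -2109/4 ≈ -527.25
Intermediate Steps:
L = 3 (L = 7 - 4 = 3)
T(X) = (7 + X)/(5 + X)
z = 32
-257*((z + T(L)) - 32) + H = -257*((32 + (7 + 3)/(5 + 3)) - 32) - 206 = -257*((32 + 10/8) - 32) - 206 = -257*((32 + (⅛)*10) - 32) - 206 = -257*((32 + 5/4) - 32) - 206 = -257*(133/4 - 32) - 206 = -257*5/4 - 206 = -1285/4 - 206 = -2109/4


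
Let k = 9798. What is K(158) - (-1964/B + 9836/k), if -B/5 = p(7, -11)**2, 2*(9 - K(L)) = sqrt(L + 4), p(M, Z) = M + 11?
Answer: 4486552/661365 - 9*sqrt(2)/2 ≈ 0.41982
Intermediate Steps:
p(M, Z) = 11 + M
K(L) = 9 - sqrt(4 + L)/2 (K(L) = 9 - sqrt(L + 4)/2 = 9 - sqrt(4 + L)/2)
B = -1620 (B = -5*(11 + 7)**2 = -5*18**2 = -5*324 = -1620)
K(158) - (-1964/B + 9836/k) = (9 - sqrt(4 + 158)/2) - (-1964/(-1620) + 9836/9798) = (9 - 9*sqrt(2)/2) - (-1964*(-1/1620) + 9836*(1/9798)) = (9 - 9*sqrt(2)/2) - (491/405 + 4918/4899) = (9 - 9*sqrt(2)/2) - 1*1465733/661365 = (9 - 9*sqrt(2)/2) - 1465733/661365 = 4486552/661365 - 9*sqrt(2)/2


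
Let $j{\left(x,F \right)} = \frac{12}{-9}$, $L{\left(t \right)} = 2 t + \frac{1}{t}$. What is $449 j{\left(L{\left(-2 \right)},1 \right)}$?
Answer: $- \frac{1796}{3} \approx -598.67$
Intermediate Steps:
$L{\left(t \right)} = \frac{1}{t} + 2 t$
$j{\left(x,F \right)} = - \frac{4}{3}$ ($j{\left(x,F \right)} = 12 \left(- \frac{1}{9}\right) = - \frac{4}{3}$)
$449 j{\left(L{\left(-2 \right)},1 \right)} = 449 \left(- \frac{4}{3}\right) = - \frac{1796}{3}$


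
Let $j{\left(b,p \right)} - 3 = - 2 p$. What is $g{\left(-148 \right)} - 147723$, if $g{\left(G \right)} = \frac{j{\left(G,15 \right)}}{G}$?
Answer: $- \frac{21862977}{148} \approx -1.4772 \cdot 10^{5}$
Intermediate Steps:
$j{\left(b,p \right)} = 3 - 2 p$
$g{\left(G \right)} = - \frac{27}{G}$ ($g{\left(G \right)} = \frac{3 - 30}{G} = - \frac{27}{G}$)
$g{\left(-148 \right)} - 147723 = - \frac{27}{-148} - 147723 = \left(-27\right) \left(- \frac{1}{148}\right) - 147723 = \frac{27}{148} - 147723 = - \frac{21862977}{148}$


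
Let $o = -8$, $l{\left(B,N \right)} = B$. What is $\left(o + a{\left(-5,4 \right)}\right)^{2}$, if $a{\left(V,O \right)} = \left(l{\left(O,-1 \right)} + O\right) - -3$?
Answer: $9$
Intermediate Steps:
$a{\left(V,O \right)} = 3 + 2 O$ ($a{\left(V,O \right)} = \left(O + O\right) - -3 = 2 O + 3 = 3 + 2 O$)
$\left(o + a{\left(-5,4 \right)}\right)^{2} = \left(-8 + \left(3 + 2 \cdot 4\right)\right)^{2} = \left(-8 + \left(3 + 8\right)\right)^{2} = \left(-8 + 11\right)^{2} = 3^{2} = 9$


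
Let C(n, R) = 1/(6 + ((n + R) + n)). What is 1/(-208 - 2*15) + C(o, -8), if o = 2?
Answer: 59/119 ≈ 0.49580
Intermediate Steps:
C(n, R) = 1/(6 + R + 2*n) (C(n, R) = 1/(6 + ((R + n) + n)) = 1/(6 + (R + 2*n)) = 1/(6 + R + 2*n))
1/(-208 - 2*15) + C(o, -8) = 1/(-208 - 2*15) + 1/(6 - 8 + 2*2) = 1/(-208 - 30) + 1/(6 - 8 + 4) = 1/(-238) + 1/2 = -1/238 + 1/2 = 59/119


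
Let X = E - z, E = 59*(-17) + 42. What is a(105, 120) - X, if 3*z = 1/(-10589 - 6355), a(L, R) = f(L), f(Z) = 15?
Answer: 49612031/50832 ≈ 976.00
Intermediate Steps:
a(L, R) = 15
E = -961 (E = -1003 + 42 = -961)
z = -1/50832 (z = 1/(3*(-10589 - 6355)) = (⅓)/(-16944) = (⅓)*(-1/16944) = -1/50832 ≈ -1.9673e-5)
X = -48849551/50832 (X = -961 - 1*(-1/50832) = -961 + 1/50832 = -48849551/50832 ≈ -961.00)
a(105, 120) - X = 15 - 1*(-48849551/50832) = 15 + 48849551/50832 = 49612031/50832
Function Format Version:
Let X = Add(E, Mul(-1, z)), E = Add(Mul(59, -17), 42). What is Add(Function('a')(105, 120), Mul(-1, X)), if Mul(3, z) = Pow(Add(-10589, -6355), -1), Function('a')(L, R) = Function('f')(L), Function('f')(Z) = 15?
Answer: Rational(49612031, 50832) ≈ 976.00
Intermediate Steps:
Function('a')(L, R) = 15
E = -961 (E = Add(-1003, 42) = -961)
z = Rational(-1, 50832) (z = Mul(Rational(1, 3), Pow(Add(-10589, -6355), -1)) = Mul(Rational(1, 3), Pow(-16944, -1)) = Mul(Rational(1, 3), Rational(-1, 16944)) = Rational(-1, 50832) ≈ -1.9673e-5)
X = Rational(-48849551, 50832) (X = Add(-961, Mul(-1, Rational(-1, 50832))) = Add(-961, Rational(1, 50832)) = Rational(-48849551, 50832) ≈ -961.00)
Add(Function('a')(105, 120), Mul(-1, X)) = Add(15, Mul(-1, Rational(-48849551, 50832))) = Add(15, Rational(48849551, 50832)) = Rational(49612031, 50832)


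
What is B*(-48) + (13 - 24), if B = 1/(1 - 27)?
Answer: -119/13 ≈ -9.1538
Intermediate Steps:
B = -1/26 (B = 1/(-26) = -1/26 ≈ -0.038462)
B*(-48) + (13 - 24) = -1/26*(-48) + (13 - 24) = 24/13 - 11 = -119/13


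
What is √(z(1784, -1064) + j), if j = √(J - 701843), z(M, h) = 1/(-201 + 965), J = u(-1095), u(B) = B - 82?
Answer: √(191 + 291848*I*√175755)/382 ≈ 20.475 + 20.475*I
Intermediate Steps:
u(B) = -82 + B
J = -1177 (J = -82 - 1095 = -1177)
z(M, h) = 1/764
j = 2*I*√175755 (j = √(-1177 - 701843) = √(-703020) = 2*I*√175755 ≈ 838.46*I)
√(z(1784, -1064) + j) = √(1/764 + 2*I*√175755)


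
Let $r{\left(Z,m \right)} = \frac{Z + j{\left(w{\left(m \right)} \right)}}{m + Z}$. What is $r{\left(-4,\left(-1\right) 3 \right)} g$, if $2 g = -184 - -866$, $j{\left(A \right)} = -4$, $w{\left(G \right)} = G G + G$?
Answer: $\frac{2728}{7} \approx 389.71$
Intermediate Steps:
$w{\left(G \right)} = G + G^{2}$ ($w{\left(G \right)} = G^{2} + G = G + G^{2}$)
$r{\left(Z,m \right)} = \frac{-4 + Z}{Z + m}$ ($r{\left(Z,m \right)} = \frac{Z - 4}{m + Z} = \frac{-4 + Z}{Z + m}$)
$g = 341$ ($g = \frac{-184 - -866}{2} = \frac{-184 + 866}{2} = \frac{1}{2} \cdot 682 = 341$)
$r{\left(-4,\left(-1\right) 3 \right)} g = \frac{-4 - 4}{-4 - 3} \cdot 341 = \frac{1}{-4 - 3} \left(-8\right) 341 = \frac{1}{-7} \left(-8\right) 341 = \left(- \frac{1}{7}\right) \left(-8\right) 341 = \frac{8}{7} \cdot 341 = \frac{2728}{7}$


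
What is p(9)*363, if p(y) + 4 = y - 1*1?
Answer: 1452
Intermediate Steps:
p(y) = -5 + y (p(y) = -4 + (y - 1*1) = -4 + (y - 1) = -4 + (-1 + y) = -5 + y)
p(9)*363 = (-5 + 9)*363 = 4*363 = 1452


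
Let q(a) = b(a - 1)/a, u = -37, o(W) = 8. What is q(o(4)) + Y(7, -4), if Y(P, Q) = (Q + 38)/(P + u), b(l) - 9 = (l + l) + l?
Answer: 157/60 ≈ 2.6167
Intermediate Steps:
b(l) = 9 + 3*l (b(l) = 9 + ((l + l) + l) = 9 + (2*l + l) = 9 + 3*l)
Y(P, Q) = (38 + Q)/(-37 + P) (Y(P, Q) = (Q + 38)/(P - 37) = (38 + Q)/(-37 + P))
q(a) = (6 + 3*a)/a (q(a) = (9 + 3*(a - 1))/a = (9 + 3*(-1 + a))/a = (9 + (-3 + 3*a))/a = (6 + 3*a)/a)
q(o(4)) + Y(7, -4) = (3 + 6/8) + (38 - 4)/(-37 + 7) = (3 + 6*(1/8)) + 34/(-30) = (3 + 3/4) - 1/30*34 = 15/4 - 17/15 = 157/60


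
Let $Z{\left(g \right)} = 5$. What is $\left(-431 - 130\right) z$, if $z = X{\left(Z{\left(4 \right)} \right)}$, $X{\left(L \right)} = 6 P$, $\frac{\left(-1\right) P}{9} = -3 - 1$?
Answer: $-121176$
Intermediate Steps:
$P = 36$ ($P = - 9 \left(-3 - 1\right) = \left(-9\right) \left(-4\right) = 36$)
$X{\left(L \right)} = 216$ ($X{\left(L \right)} = 6 \cdot 36 = 216$)
$z = 216$
$\left(-431 - 130\right) z = \left(-431 - 130\right) 216 = \left(-561\right) 216 = -121176$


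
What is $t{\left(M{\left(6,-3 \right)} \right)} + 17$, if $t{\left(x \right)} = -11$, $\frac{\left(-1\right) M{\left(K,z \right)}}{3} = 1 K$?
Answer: $6$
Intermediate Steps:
$M{\left(K,z \right)} = - 3 K$ ($M{\left(K,z \right)} = - 3 \cdot 1 K = - 3 K$)
$t{\left(M{\left(6,-3 \right)} \right)} + 17 = -11 + 17 = 6$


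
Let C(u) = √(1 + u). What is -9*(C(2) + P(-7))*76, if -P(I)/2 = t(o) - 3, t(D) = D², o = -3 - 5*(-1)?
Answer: 1368 - 684*√3 ≈ 183.28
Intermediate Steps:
o = 2 (o = -3 + 5 = 2)
P(I) = -2 (P(I) = -2*(2² - 3) = -2*(4 - 3) = -2*1 = -2)
-9*(C(2) + P(-7))*76 = -9*(√(1 + 2) - 2)*76 = -9*(√3 - 2)*76 = -9*(-2 + √3)*76 = -9*(-152 + 76*√3) = 1368 - 684*√3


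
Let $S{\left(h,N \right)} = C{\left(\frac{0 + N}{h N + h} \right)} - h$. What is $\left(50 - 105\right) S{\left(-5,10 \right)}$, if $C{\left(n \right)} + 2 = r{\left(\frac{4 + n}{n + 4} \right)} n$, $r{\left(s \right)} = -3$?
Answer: $-195$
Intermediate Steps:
$C{\left(n \right)} = -2 - 3 n$
$S{\left(h,N \right)} = -2 - h - \frac{3 N}{h + N h}$ ($S{\left(h,N \right)} = \left(-2 - 3 \frac{0 + N}{h N + h}\right) - h = \left(-2 - 3 \frac{N}{N h + h}\right) - h = \left(-2 - 3 \frac{N}{h + N h}\right) - h = \left(-2 - \frac{3 N}{h + N h}\right) - h = -2 - h - \frac{3 N}{h + N h}$)
$\left(50 - 105\right) S{\left(-5,10 \right)} = \left(50 - 105\right) \frac{\left(-3\right) 10 - 5 \left(1 + 10\right) \left(-2 - -5\right)}{\left(-5\right) \left(1 + 10\right)} = - 55 \left(- \frac{-30 - 55 \left(-2 + 5\right)}{5 \cdot 11}\right) = - 55 \left(\left(- \frac{1}{5}\right) \frac{1}{11} \left(-30 - 55 \cdot 3\right)\right) = - 55 \left(\left(- \frac{1}{5}\right) \frac{1}{11} \left(-30 - 165\right)\right) = - 55 \left(\left(- \frac{1}{5}\right) \frac{1}{11} \left(-195\right)\right) = \left(-55\right) \frac{39}{11} = -195$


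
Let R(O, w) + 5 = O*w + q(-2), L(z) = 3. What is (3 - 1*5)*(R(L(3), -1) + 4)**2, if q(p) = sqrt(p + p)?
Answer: -24 + 32*I ≈ -24.0 + 32.0*I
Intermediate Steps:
q(p) = sqrt(2)*sqrt(p) (q(p) = sqrt(2*p) = sqrt(2)*sqrt(p))
R(O, w) = -5 + 2*I + O*w (R(O, w) = -5 + (O*w + sqrt(2)*sqrt(-2)) = -5 + (O*w + sqrt(2)*(I*sqrt(2))) = -5 + (O*w + 2*I) = -5 + (2*I + O*w) = -5 + 2*I + O*w)
(3 - 1*5)*(R(L(3), -1) + 4)**2 = (3 - 1*5)*((-5 + 2*I + 3*(-1)) + 4)**2 = (3 - 5)*((-5 + 2*I - 3) + 4)**2 = -2*((-8 + 2*I) + 4)**2 = -2*(-4 + 2*I)**2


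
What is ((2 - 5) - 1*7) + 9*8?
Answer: 62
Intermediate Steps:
((2 - 5) - 1*7) + 9*8 = (-3 - 7) + 72 = -10 + 72 = 62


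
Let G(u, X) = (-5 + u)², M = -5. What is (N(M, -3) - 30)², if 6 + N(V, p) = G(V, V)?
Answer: 4096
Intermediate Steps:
N(V, p) = -6 + (-5 + V)²
(N(M, -3) - 30)² = ((-6 + (-5 - 5)²) - 30)² = ((-6 + (-10)²) - 30)² = ((-6 + 100) - 30)² = (94 - 30)² = 64² = 4096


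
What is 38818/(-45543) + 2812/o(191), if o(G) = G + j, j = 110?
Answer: 116382698/13708443 ≈ 8.4899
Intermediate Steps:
o(G) = 110 + G (o(G) = G + 110 = 110 + G)
38818/(-45543) + 2812/o(191) = 38818/(-45543) + 2812/(110 + 191) = 38818*(-1/45543) + 2812/301 = -38818/45543 + 2812*(1/301) = -38818/45543 + 2812/301 = 116382698/13708443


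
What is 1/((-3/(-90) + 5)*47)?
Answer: 30/7097 ≈ 0.0042271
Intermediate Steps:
1/((-3/(-90) + 5)*47) = 1/((-3*(-1/90) + 5)*47) = 1/((1/30 + 5)*47) = 1/((151/30)*47) = 1/(7097/30) = 30/7097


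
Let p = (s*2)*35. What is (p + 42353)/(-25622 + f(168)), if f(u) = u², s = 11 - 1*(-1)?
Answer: 43193/2602 ≈ 16.600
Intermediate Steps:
s = 12 (s = 11 + 1 = 12)
p = 840 (p = (12*2)*35 = 24*35 = 840)
(p + 42353)/(-25622 + f(168)) = (840 + 42353)/(-25622 + 168²) = 43193/(-25622 + 28224) = 43193/2602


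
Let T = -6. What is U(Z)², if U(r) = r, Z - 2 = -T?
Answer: 64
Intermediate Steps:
Z = 8 (Z = 2 - 1*(-6) = 2 + 6 = 8)
U(Z)² = 8² = 64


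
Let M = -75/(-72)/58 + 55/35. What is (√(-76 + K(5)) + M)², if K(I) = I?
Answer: -6501285887/94945536 + 15487*I*√71/4872 ≈ -68.474 + 26.785*I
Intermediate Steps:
M = 15487/9744 (M = -75*(-1/72)*(1/58) + 55*(1/35) = (25/24)*(1/58) + 11/7 = 25/1392 + 11/7 = 15487/9744 ≈ 1.5894)
(√(-76 + K(5)) + M)² = (√(-76 + 5) + 15487/9744)² = (√(-71) + 15487/9744)² = (I*√71 + 15487/9744)² = (15487/9744 + I*√71)²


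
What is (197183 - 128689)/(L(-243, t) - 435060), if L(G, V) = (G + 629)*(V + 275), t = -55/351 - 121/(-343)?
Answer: -4123099071/19794674857 ≈ -0.20829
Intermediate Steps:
t = 23606/120393 (t = -55*1/351 - 121*(-1/343) = -55/351 + 121/343 = 23606/120393 ≈ 0.19607)
L(G, V) = (275 + V)*(629 + G) (L(G, V) = (629 + G)*(275 + V) = (275 + V)*(629 + G))
(197183 - 128689)/(L(-243, t) - 435060) = (197183 - 128689)/((172975 + 275*(-243) + 629*(23606/120393) - 243*23606/120393) - 435060) = 68494/((172975 - 66825 + 14848174/120393 - 212454/4459) - 435060) = 68494/(12788828866/120393 - 435060) = 68494/(-39589349714/120393) = 68494*(-120393/39589349714) = -4123099071/19794674857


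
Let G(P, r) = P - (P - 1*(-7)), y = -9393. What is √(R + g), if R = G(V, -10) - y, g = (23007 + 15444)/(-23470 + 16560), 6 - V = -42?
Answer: √447897970190/6910 ≈ 96.853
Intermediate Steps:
V = 48 (V = 6 - 1*(-42) = 6 + 42 = 48)
G(P, r) = -7 (G(P, r) = P - (P + 7) = P - (7 + P) = P + (-7 - P) = -7)
g = -38451/6910 (g = 38451/(-6910) = 38451*(-1/6910) = -38451/6910 ≈ -5.5645)
R = 9386 (R = -7 - 1*(-9393) = -7 + 9393 = 9386)
√(R + g) = √(9386 - 38451/6910) = √(64818809/6910) = √447897970190/6910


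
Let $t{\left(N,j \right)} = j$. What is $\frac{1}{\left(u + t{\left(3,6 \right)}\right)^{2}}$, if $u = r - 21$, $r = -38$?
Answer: $\frac{1}{2809} \approx 0.000356$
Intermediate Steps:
$u = -59$ ($u = -38 - 21 = -59$)
$\frac{1}{\left(u + t{\left(3,6 \right)}\right)^{2}} = \frac{1}{\left(-59 + 6\right)^{2}} = \frac{1}{\left(-53\right)^{2}} = \frac{1}{2809}$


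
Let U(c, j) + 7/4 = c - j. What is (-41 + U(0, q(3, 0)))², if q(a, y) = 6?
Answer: 38025/16 ≈ 2376.6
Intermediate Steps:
U(c, j) = -7/4 + c - j (U(c, j) = -7/4 + (c - j) = -7/4 + c - j)
(-41 + U(0, q(3, 0)))² = (-41 + (-7/4 + 0 - 1*6))² = (-41 + (-7/4 + 0 - 6))² = (-41 - 31/4)² = (-195/4)² = 38025/16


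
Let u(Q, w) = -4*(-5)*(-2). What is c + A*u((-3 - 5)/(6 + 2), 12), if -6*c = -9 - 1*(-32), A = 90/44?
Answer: -5653/66 ≈ -85.651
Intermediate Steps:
A = 45/22 (A = 90*(1/44) = 45/22 ≈ 2.0455)
c = -23/6 (c = -(-9 - 1*(-32))/6 = -(-9 + 32)/6 = -⅙*23 = -23/6 ≈ -3.8333)
u(Q, w) = -40 (u(Q, w) = 20*(-2) = -40)
c + A*u((-3 - 5)/(6 + 2), 12) = -23/6 + (45/22)*(-40) = -23/6 - 900/11 = -5653/66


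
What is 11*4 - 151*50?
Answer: -7506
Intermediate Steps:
11*4 - 151*50 = 44 - 7550 = -7506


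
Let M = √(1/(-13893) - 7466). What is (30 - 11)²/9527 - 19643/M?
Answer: 361/9527 + 19643*I*√1441053356127/103725139 ≈ 0.037892 + 227.33*I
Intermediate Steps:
M = I*√1441053356127/13893 (M = √(-1/13893 - 7466) = √(-103725139/13893) = I*√1441053356127/13893 ≈ 86.406*I)
(30 - 11)²/9527 - 19643/M = (30 - 11)²/9527 - 19643*(-I*√1441053356127/103725139) = 19²*(1/9527) - (-19643)*I*√1441053356127/103725139 = 361*(1/9527) + 19643*I*√1441053356127/103725139 = 361/9527 + 19643*I*√1441053356127/103725139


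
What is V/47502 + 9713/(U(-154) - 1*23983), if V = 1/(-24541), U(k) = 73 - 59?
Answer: -1029354234085/2540161802178 ≈ -0.40523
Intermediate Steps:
U(k) = 14
V = -1/24541 ≈ -4.0748e-5
V/47502 + 9713/(U(-154) - 1*23983) = -1/24541/47502 + 9713/(14 - 1*23983) = -1/24541*1/47502 + 9713/(14 - 23983) = -1/1165746582 + 9713/(-23969) = -1/1165746582 + 9713*(-1/23969) = -1/1165746582 - 883/2179 = -1029354234085/2540161802178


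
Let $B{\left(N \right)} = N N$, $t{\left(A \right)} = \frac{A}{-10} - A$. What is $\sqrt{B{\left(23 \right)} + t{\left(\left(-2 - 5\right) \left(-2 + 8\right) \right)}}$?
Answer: $\frac{2 \sqrt{3595}}{5} \approx 23.983$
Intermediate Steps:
$t{\left(A \right)} = - \frac{11 A}{10}$ ($t{\left(A \right)} = A \left(- \frac{1}{10}\right) - A = - \frac{A}{10} - A = - \frac{11 A}{10}$)
$B{\left(N \right)} = N^{2}$
$\sqrt{B{\left(23 \right)} + t{\left(\left(-2 - 5\right) \left(-2 + 8\right) \right)}} = \sqrt{23^{2} - \frac{11 \left(-2 - 5\right) \left(-2 + 8\right)}{10}} = \sqrt{529 - \frac{11 \left(\left(-7\right) 6\right)}{10}} = \sqrt{529 - - \frac{231}{5}} = \sqrt{529 + \frac{231}{5}} = \sqrt{\frac{2876}{5}} = \frac{2 \sqrt{3595}}{5}$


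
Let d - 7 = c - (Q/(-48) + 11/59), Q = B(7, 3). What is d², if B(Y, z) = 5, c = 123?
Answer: 135370277329/8020224 ≈ 16879.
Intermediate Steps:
Q = 5
d = 367927/2832 (d = 7 + (123 - (5/(-48) + 11/59)) = 7 + (123 - (5*(-1/48) + 11*(1/59))) = 7 + (123 - (-5/48 + 11/59)) = 7 + (123 - 1*233/2832) = 7 + (123 - 233/2832) = 7 + 348103/2832 = 367927/2832 ≈ 129.92)
d² = (367927/2832)² = 135370277329/8020224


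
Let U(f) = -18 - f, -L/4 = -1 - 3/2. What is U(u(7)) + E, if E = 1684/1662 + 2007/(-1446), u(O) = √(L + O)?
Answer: -7359851/400542 - √17 ≈ -22.498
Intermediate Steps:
L = 10 (L = -4*(-1 - 3/2) = -4*(-5/2) = 10)
u(O) = √(10 + O)
E = -150095/400542 (E = 1684*(1/1662) + 2007*(-1/1446) = 842/831 - 669/482 = -150095/400542 ≈ -0.37473)
U(u(7)) + E = (-18 - √(10 + 7)) - 150095/400542 = (-18 - √17) - 150095/400542 = -7359851/400542 - √17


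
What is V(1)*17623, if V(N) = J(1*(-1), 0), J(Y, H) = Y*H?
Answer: 0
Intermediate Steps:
J(Y, H) = H*Y
V(N) = 0 (V(N) = 0*(1*(-1)) = 0*(-1) = 0)
V(1)*17623 = 0*17623 = 0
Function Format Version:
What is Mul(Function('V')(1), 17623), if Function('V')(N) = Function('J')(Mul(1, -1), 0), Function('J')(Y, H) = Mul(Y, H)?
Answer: 0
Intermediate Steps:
Function('J')(Y, H) = Mul(H, Y)
Function('V')(N) = 0 (Function('V')(N) = Mul(0, Mul(1, -1)) = Mul(0, -1) = 0)
Mul(Function('V')(1), 17623) = Mul(0, 17623) = 0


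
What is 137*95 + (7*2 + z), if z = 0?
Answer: 13029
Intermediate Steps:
137*95 + (7*2 + z) = 137*95 + (7*2 + 0) = 13015 + (14 + 0) = 13015 + 14 = 13029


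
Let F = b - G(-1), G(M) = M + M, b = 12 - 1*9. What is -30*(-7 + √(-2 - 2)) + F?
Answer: 215 - 60*I ≈ 215.0 - 60.0*I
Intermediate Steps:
b = 3 (b = 12 - 9 = 3)
G(M) = 2*M
F = 5 (F = 3 - 2*(-1) = 3 - 1*(-2) = 3 + 2 = 5)
-30*(-7 + √(-2 - 2)) + F = -30*(-7 + √(-2 - 2)) + 5 = -30*(-7 + √(-4)) + 5 = -30*(-7 + 2*I) + 5 = (210 - 60*I) + 5 = 215 - 60*I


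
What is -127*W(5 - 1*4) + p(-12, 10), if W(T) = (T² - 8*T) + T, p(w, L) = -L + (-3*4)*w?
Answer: 896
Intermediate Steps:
p(w, L) = -L - 12*w
W(T) = T² - 7*T
-127*W(5 - 1*4) + p(-12, 10) = -127*(5 - 1*4)*(-7 + (5 - 1*4)) + (-1*10 - 12*(-12)) = -127*(5 - 4)*(-7 + (5 - 4)) + (-10 + 144) = -127*(-7 + 1) + 134 = -127*(-6) + 134 = 762 + 134 = 896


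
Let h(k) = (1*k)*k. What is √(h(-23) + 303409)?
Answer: √303938 ≈ 551.31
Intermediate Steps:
h(k) = k² (h(k) = k*k = k²)
√(h(-23) + 303409) = √((-23)² + 303409) = √(529 + 303409) = √303938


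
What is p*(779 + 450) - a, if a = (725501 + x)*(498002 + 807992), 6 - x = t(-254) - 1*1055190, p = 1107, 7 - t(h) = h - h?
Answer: -2325569095357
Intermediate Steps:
t(h) = 7 (t(h) = 7 - (h - h) = 7 - 1*0 = 7 + 0 = 7)
x = 1055189 (x = 6 - (7 - 1*1055190) = 6 - (7 - 1055190) = 6 - 1*(-1055183) = 6 + 1055183 = 1055189)
a = 2325570455860 (a = (725501 + 1055189)*(498002 + 807992) = 1780690*1305994 = 2325570455860)
p*(779 + 450) - a = 1107*(779 + 450) - 1*2325570455860 = 1107*1229 - 2325570455860 = 1360503 - 2325570455860 = -2325569095357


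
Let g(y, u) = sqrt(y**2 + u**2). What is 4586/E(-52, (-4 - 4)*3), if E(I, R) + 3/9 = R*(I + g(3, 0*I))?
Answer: 13758/3527 ≈ 3.9008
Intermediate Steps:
g(y, u) = sqrt(u**2 + y**2)
E(I, R) = -1/3 + R*(3 + I) (E(I, R) = -1/3 + R*(I + sqrt((0*I)**2 + 3**2)) = -1/3 + R*(I + sqrt(0**2 + 9)) = -1/3 + R*(I + sqrt(0 + 9)) = -1/3 + R*(I + sqrt(9)) = -1/3 + R*(I + 3) = -1/3 + R*(3 + I))
4586/E(-52, (-4 - 4)*3) = 4586/(-1/3 + 3*((-4 - 4)*3) - 52*(-4 - 4)*3) = 4586/(-1/3 + 3*(-8*3) - (-416)*3) = 4586/(-1/3 + 3*(-24) - 52*(-24)) = 4586/(-1/3 - 72 + 1248) = 4586/(3527/3) = 4586*(3/3527) = 13758/3527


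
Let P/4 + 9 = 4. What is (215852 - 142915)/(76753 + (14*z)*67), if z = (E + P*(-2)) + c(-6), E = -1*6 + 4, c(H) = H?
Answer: 72937/106769 ≈ 0.68313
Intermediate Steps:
P = -20 (P = -36 + 4*4 = -36 + 16 = -20)
E = -2 (E = -6 + 4 = -2)
z = 32 (z = (-2 - 20*(-2)) - 6 = (-2 + 40) - 6 = 38 - 6 = 32)
(215852 - 142915)/(76753 + (14*z)*67) = (215852 - 142915)/(76753 + (14*32)*67) = 72937/(76753 + 448*67) = 72937/(76753 + 30016) = 72937/106769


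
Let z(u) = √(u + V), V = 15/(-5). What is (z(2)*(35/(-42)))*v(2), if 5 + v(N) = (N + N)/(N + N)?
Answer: 10*I/3 ≈ 3.3333*I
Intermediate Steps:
V = -3 (V = 15*(-⅕) = -3)
v(N) = -4 (v(N) = -5 + (N + N)/(N + N) = -5 + (2*N)/((2*N)) = -5 + (2*N)*(1/(2*N)) = -5 + 1 = -4)
z(u) = √(-3 + u) (z(u) = √(u - 3) = √(-3 + u))
(z(2)*(35/(-42)))*v(2) = (√(-3 + 2)*(35/(-42)))*(-4) = (√(-1)*(35*(-1/42)))*(-4) = (I*(-⅚))*(-4) = -5*I/6*(-4) = 10*I/3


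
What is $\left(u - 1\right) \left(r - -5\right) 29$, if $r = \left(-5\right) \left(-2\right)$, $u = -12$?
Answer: $-5655$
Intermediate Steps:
$r = 10$
$\left(u - 1\right) \left(r - -5\right) 29 = \left(-12 - 1\right) \left(10 - -5\right) 29 = - 13 \left(10 + 5\right) 29 = \left(-13\right) 15 \cdot 29 = \left(-195\right) 29 = -5655$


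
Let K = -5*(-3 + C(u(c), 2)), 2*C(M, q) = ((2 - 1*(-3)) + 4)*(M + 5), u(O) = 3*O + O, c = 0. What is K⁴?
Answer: 1445900625/16 ≈ 9.0369e+7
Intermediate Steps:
u(O) = 4*O
C(M, q) = 45/2 + 9*M/2 (C(M, q) = (((2 - 1*(-3)) + 4)*(M + 5))/2 = (((2 + 3) + 4)*(5 + M))/2 = ((5 + 4)*(5 + M))/2 = (9*(5 + M))/2 = (45 + 9*M)/2 = 45/2 + 9*M/2)
K = -195/2 (K = -5*(-3 + (45/2 + 9*(4*0)/2)) = -5*(-3 + (45/2 + (9/2)*0)) = -5*(-3 + (45/2 + 0)) = -5*(-3 + 45/2) = -5*39/2 = -195/2 ≈ -97.500)
K⁴ = (-195/2)⁴ = 1445900625/16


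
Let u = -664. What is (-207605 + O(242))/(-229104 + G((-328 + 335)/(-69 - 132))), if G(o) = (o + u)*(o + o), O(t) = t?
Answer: 8377672563/9254162110 ≈ 0.90529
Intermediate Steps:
G(o) = 2*o*(-664 + o) (G(o) = (o - 664)*(o + o) = (-664 + o)*(2*o) = 2*o*(-664 + o))
(-207605 + O(242))/(-229104 + G((-328 + 335)/(-69 - 132))) = (-207605 + 242)/(-229104 + 2*((-328 + 335)/(-69 - 132))*(-664 + (-328 + 335)/(-69 - 132))) = -207363/(-229104 + 2*(7/(-201))*(-664 + 7/(-201))) = -207363/(-229104 + 2*(7*(-1/201))*(-664 + 7*(-1/201))) = -207363/(-229104 + 2*(-7/201)*(-664 - 7/201)) = -207363/(-229104 + 2*(-7/201)*(-133471/201)) = -207363/(-229104 + 1868594/40401) = -207363/(-9254162110/40401) = -207363*(-40401/9254162110) = 8377672563/9254162110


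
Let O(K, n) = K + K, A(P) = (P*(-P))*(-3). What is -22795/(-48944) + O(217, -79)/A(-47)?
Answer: 172304161/324351888 ≈ 0.53123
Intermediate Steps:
A(P) = 3*P² (A(P) = -P²*(-3) = 3*P²)
O(K, n) = 2*K
-22795/(-48944) + O(217, -79)/A(-47) = -22795/(-48944) + (2*217)/((3*(-47)²)) = -22795*(-1/48944) + 434/((3*2209)) = 22795/48944 + 434/6627 = 172304161/324351888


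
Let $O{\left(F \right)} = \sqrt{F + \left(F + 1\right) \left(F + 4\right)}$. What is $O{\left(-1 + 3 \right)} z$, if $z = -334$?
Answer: $- 668 \sqrt{5} \approx -1493.7$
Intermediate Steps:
$O{\left(F \right)} = \sqrt{F + \left(1 + F\right) \left(4 + F\right)}$
$O{\left(-1 + 3 \right)} z = \sqrt{4 + \left(-1 + 3\right)^{2} + 6 \left(-1 + 3\right)} \left(-334\right) = \sqrt{4 + 2^{2} + 6 \cdot 2} \left(-334\right) = \sqrt{4 + 4 + 12} \left(-334\right) = \sqrt{20} \left(-334\right) = 2 \sqrt{5} \left(-334\right) = - 668 \sqrt{5}$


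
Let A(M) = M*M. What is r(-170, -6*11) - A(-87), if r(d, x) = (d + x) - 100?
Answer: -7905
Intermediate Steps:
A(M) = M²
r(d, x) = -100 + d + x
r(-170, -6*11) - A(-87) = (-100 - 170 - 6*11) - 1*(-87)² = (-100 - 170 - 66) - 1*7569 = -336 - 7569 = -7905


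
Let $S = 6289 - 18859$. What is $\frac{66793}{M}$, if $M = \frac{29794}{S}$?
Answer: $- \frac{419794005}{14897} \approx -28180.0$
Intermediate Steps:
$S = -12570$ ($S = 6289 - 18859 = -12570$)
$M = - \frac{14897}{6285}$ ($M = \frac{29794}{-12570} = 29794 \left(- \frac{1}{12570}\right) = - \frac{14897}{6285} \approx -2.3702$)
$\frac{66793}{M} = \frac{66793}{- \frac{14897}{6285}} = 66793 \left(- \frac{6285}{14897}\right) = - \frac{419794005}{14897}$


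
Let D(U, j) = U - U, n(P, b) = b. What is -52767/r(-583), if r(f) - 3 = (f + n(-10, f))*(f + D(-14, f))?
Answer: -52767/679781 ≈ -0.077623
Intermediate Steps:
D(U, j) = 0
r(f) = 3 + 2*f**2 (r(f) = 3 + (f + f)*(f + 0) = 3 + (2*f)*f = 3 + 2*f**2)
-52767/r(-583) = -52767/(3 + 2*(-583)**2) = -52767/(3 + 2*339889) = -52767/(3 + 679778) = -52767/679781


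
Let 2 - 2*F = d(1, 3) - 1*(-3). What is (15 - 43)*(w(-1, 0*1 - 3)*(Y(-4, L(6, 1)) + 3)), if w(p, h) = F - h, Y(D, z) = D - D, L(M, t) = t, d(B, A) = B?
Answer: -168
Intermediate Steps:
F = -1 (F = 1 - (1 - 1*(-3))/2 = 1 - (1 + 3)/2 = 1 - ½*4 = 1 - 2 = -1)
Y(D, z) = 0
w(p, h) = -1 - h
(15 - 43)*(w(-1, 0*1 - 3)*(Y(-4, L(6, 1)) + 3)) = (15 - 43)*((-1 - (0*1 - 3))*(0 + 3)) = -28*(-1 - (0 - 3))*3 = -28*(-1 - 1*(-3))*3 = -28*(-1 + 3)*3 = -56*3 = -28*6 = -168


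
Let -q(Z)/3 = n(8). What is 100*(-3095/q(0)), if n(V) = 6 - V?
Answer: -154750/3 ≈ -51583.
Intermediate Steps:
q(Z) = 6 (q(Z) = -3*(6 - 1*8) = -3*(6 - 8) = -3*(-2) = 6)
100*(-3095/q(0)) = 100*(-3095/6) = -154750/3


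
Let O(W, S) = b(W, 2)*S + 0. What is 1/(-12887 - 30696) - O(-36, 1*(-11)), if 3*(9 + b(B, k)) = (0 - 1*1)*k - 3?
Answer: -15341219/130749 ≈ -117.33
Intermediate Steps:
b(B, k) = -10 - k/3 (b(B, k) = -9 + ((0 - 1*1)*k - 3)/3 = -9 + ((0 - 1)*k - 3)/3 = -9 + (-k - 3)/3 = -9 + (-3 - k)/3 = -9 + (-1 - k/3) = -10 - k/3)
O(W, S) = -32*S/3 (O(W, S) = (-10 - ⅓*2)*S + 0 = (-10 - ⅔)*S + 0 = -32*S/3 + 0 = -32*S/3)
1/(-12887 - 30696) - O(-36, 1*(-11)) = 1/(-12887 - 30696) - (-32)*1*(-11)/3 = 1/(-43583) - (-32)*(-11)/3 = -1/43583 - 1*352/3 = -1/43583 - 352/3 = -15341219/130749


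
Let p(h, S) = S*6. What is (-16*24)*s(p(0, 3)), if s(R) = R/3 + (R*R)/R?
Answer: -9216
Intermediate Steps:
p(h, S) = 6*S
s(R) = 4*R/3 (s(R) = R*(⅓) + R²/R = R/3 + R = 4*R/3)
(-16*24)*s(p(0, 3)) = (-16*24)*(4*(6*3)/3) = -512*18 = -384*24 = -9216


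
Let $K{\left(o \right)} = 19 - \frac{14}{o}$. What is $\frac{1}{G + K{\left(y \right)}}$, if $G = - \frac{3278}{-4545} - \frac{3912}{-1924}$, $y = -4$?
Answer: $\frac{4372290}{110419981} \approx 0.039597$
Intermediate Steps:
$G = \frac{6021728}{2186145}$ ($G = \left(-3278\right) \left(- \frac{1}{4545}\right) - - \frac{978}{481} = \frac{3278}{4545} + \frac{978}{481} = \frac{6021728}{2186145} \approx 2.7545$)
$\frac{1}{G + K{\left(y \right)}} = \frac{1}{\frac{6021728}{2186145} + \left(19 - \frac{14}{-4}\right)} = \frac{1}{\frac{6021728}{2186145} + \left(19 - - \frac{7}{2}\right)} = \frac{1}{\frac{6021728}{2186145} + \left(19 + \frac{7}{2}\right)} = \frac{1}{\frac{6021728}{2186145} + \frac{45}{2}} = \frac{1}{\frac{110419981}{4372290}} = \frac{4372290}{110419981}$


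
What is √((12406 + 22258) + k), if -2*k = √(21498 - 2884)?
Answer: √(138656 - 2*√18614)/2 ≈ 186.00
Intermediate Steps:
k = -√18614/2 (k = -√(21498 - 2884)/2 = -√18614/2 ≈ -68.217)
√((12406 + 22258) + k) = √((12406 + 22258) - √18614/2) = √(34664 - √18614/2)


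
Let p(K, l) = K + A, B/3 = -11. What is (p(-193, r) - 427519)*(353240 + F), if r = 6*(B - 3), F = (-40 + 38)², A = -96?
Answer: -151120609152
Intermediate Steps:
B = -33 (B = 3*(-11) = -33)
F = 4 (F = (-2)² = 4)
r = -216 (r = 6*(-33 - 3) = 6*(-36) = -216)
p(K, l) = -96 + K (p(K, l) = K - 96 = -96 + K)
(p(-193, r) - 427519)*(353240 + F) = ((-96 - 193) - 427519)*(353240 + 4) = (-289 - 427519)*353244 = -427808*353244 = -151120609152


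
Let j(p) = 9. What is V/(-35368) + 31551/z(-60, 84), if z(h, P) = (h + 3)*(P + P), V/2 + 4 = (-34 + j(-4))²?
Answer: -46991215/14111832 ≈ -3.3299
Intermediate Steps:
V = 1242 (V = -8 + 2*(-34 + 9)² = -8 + 2*(-25)² = -8 + 2*625 = -8 + 1250 = 1242)
z(h, P) = 2*P*(3 + h) (z(h, P) = (3 + h)*(2*P) = 2*P*(3 + h))
V/(-35368) + 31551/z(-60, 84) = 1242/(-35368) + 31551/((2*84*(3 - 60))) = 1242*(-1/35368) + 31551/((2*84*(-57))) = -621/17684 + 31551/(-9576) = -621/17684 + 31551*(-1/9576) = -621/17684 - 10517/3192 = -46991215/14111832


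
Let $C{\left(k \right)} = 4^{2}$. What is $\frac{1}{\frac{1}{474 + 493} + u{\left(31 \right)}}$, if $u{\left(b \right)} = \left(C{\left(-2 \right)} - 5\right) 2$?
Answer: $\frac{967}{21275} \approx 0.045452$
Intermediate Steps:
$C{\left(k \right)} = 16$
$u{\left(b \right)} = 22$ ($u{\left(b \right)} = \left(16 - 5\right) 2 = 11 \cdot 2 = 22$)
$\frac{1}{\frac{1}{474 + 493} + u{\left(31 \right)}} = \frac{1}{\frac{1}{474 + 493} + 22} = \frac{1}{\frac{1}{967} + 22} = \frac{1}{\frac{21275}{967}} = \frac{967}{21275}$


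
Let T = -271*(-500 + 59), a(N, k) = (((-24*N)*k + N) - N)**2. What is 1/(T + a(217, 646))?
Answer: 1/11318972158935 ≈ 8.8347e-14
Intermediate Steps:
a(N, k) = 576*N**2*k**2 (a(N, k) = ((-24*N*k + N) - N)**2 = ((N - 24*N*k) - N)**2 = (-24*N*k)**2 = 576*N**2*k**2)
T = 119511 (T = -271*(-441) = 119511)
1/(T + a(217, 646)) = 1/(119511 + 576*217**2*646**2) = 1/(119511 + 576*47089*417316) = 1/(119511 + 11318972039424) = 1/11318972158935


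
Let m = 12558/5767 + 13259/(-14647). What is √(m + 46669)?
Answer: √332994914479151060546/84469249 ≈ 216.03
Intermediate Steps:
m = 107472373/84469249 (m = 12558*(1/5767) + 13259*(-1/14647) = 12558/5767 - 13259/14647 = 107472373/84469249 ≈ 1.2723)
√(m + 46669) = √(107472373/84469249 + 46669) = √(3942202853954/84469249) = √332994914479151060546/84469249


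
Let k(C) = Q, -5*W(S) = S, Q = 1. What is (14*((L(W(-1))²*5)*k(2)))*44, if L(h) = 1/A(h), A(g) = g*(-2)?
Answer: 19250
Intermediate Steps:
A(g) = -2*g
W(S) = -S/5
k(C) = 1
L(h) = -1/(2*h) (L(h) = 1/(-2*h) = -1/(2*h))
(14*((L(W(-1))²*5)*k(2)))*44 = (14*(((-1/(2*((-⅕*(-1)))))²*5)*1))*44 = (14*(((-1/(2*⅕))²*5)*1))*44 = (14*(((-½*5)²*5)*1))*44 = (14*(((-5/2)²*5)*1))*44 = (14*(((25/4)*5)*1))*44 = (14*((125/4)*1))*44 = (14*(125/4))*44 = (875/2)*44 = 19250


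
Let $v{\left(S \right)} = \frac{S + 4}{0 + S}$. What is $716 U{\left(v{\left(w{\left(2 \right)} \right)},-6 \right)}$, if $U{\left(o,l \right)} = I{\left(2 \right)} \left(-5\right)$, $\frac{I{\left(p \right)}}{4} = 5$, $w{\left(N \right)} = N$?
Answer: $-71600$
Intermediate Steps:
$v{\left(S \right)} = \frac{4 + S}{S}$
$I{\left(p \right)} = 20$ ($I{\left(p \right)} = 4 \cdot 5 = 20$)
$U{\left(o,l \right)} = -100$ ($U{\left(o,l \right)} = 20 \left(-5\right) = -100$)
$716 U{\left(v{\left(w{\left(2 \right)} \right)},-6 \right)} = 716 \left(-100\right) = -71600$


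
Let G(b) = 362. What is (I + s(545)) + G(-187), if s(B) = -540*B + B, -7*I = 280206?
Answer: -2333957/7 ≈ -3.3342e+5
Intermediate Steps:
I = -280206/7 (I = -1/7*280206 = -280206/7 ≈ -40029.)
s(B) = -539*B
(I + s(545)) + G(-187) = (-280206/7 - 539*545) + 362 = (-280206/7 - 293755) + 362 = -2336491/7 + 362 = -2333957/7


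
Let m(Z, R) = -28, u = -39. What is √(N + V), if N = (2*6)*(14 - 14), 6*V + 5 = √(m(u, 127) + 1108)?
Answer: √(-30 + 36*√30)/6 ≈ 2.1550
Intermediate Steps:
V = -⅚ + √30 (V = -⅚ + √(-28 + 1108)/6 = -⅚ + √1080/6 = -⅚ + (6*√30)/6 = -⅚ + √30 ≈ 4.6439)
N = 0 (N = 12*0 = 0)
√(N + V) = √(0 + (-⅚ + √30)) = √(-⅚ + √30)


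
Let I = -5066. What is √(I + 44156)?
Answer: √39090 ≈ 197.71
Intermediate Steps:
√(I + 44156) = √(-5066 + 44156) = √39090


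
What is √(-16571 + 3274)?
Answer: I*√13297 ≈ 115.31*I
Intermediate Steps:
√(-16571 + 3274) = √(-13297) = I*√13297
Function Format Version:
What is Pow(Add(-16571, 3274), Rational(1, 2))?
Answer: Mul(I, Pow(13297, Rational(1, 2))) ≈ Mul(115.31, I)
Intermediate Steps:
Pow(Add(-16571, 3274), Rational(1, 2)) = Pow(-13297, Rational(1, 2)) = Mul(I, Pow(13297, Rational(1, 2)))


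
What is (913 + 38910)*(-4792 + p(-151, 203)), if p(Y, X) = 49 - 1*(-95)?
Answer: -185097304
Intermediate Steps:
p(Y, X) = 144 (p(Y, X) = 49 + 95 = 144)
(913 + 38910)*(-4792 + p(-151, 203)) = (913 + 38910)*(-4792 + 144) = 39823*(-4648) = -185097304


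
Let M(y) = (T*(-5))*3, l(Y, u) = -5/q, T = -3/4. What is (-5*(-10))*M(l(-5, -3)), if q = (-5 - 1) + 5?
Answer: 1125/2 ≈ 562.50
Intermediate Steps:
q = -1 (q = -6 + 5 = -1)
T = -3/4 (T = -3*1/4 = -3/4 ≈ -0.75000)
l(Y, u) = 5 (l(Y, u) = -5/(-1) = -5*(-1) = 5)
M(y) = 45/4 (M(y) = -3/4*(-5)*3 = (15/4)*3 = 45/4)
(-5*(-10))*M(l(-5, -3)) = -5*(-10)*(45/4) = 50*(45/4) = 1125/2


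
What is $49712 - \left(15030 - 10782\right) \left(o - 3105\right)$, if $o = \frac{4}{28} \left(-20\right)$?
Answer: $\frac{92763224}{7} \approx 1.3252 \cdot 10^{7}$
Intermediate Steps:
$o = - \frac{20}{7}$ ($o = 4 \cdot \frac{1}{28} \left(-20\right) = \frac{1}{7} \left(-20\right) = - \frac{20}{7} \approx -2.8571$)
$49712 - \left(15030 - 10782\right) \left(o - 3105\right) = 49712 - \left(15030 - 10782\right) \left(- \frac{20}{7} - 3105\right) = 49712 - 4248 \left(- \frac{20}{7} - 3105\right) = 49712 - 4248 \left(- \frac{21755}{7}\right) = 49712 - - \frac{92415240}{7} = 49712 + \frac{92415240}{7} = \frac{92763224}{7}$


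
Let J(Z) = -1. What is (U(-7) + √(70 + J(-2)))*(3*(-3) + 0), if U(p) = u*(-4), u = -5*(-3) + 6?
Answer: 756 - 9*√69 ≈ 681.24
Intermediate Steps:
u = 21 (u = 15 + 6 = 21)
U(p) = -84 (U(p) = 21*(-4) = -84)
(U(-7) + √(70 + J(-2)))*(3*(-3) + 0) = (-84 + √(70 - 1))*(3*(-3) + 0) = (-84 + √69)*(-9 + 0) = (-84 + √69)*(-9) = 756 - 9*√69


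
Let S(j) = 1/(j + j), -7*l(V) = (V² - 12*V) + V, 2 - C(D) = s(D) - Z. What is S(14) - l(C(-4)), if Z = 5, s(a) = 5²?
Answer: 2089/28 ≈ 74.607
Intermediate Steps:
s(a) = 25
C(D) = -18 (C(D) = 2 - (25 - 1*5) = 2 - (25 - 5) = 2 - 1*20 = 2 - 20 = -18)
l(V) = -V²/7 + 11*V/7 (l(V) = -((V² - 12*V) + V)/7 = -(V² - 11*V)/7 = -V²/7 + 11*V/7)
S(j) = 1/(2*j)
S(14) - l(C(-4)) = (½)/14 - (-18)*(11 - 1*(-18))/7 = (½)*(1/14) - (-18)*(11 + 18)/7 = 1/28 - (-18)*29/7 = 1/28 - 1*(-522/7) = 1/28 + 522/7 = 2089/28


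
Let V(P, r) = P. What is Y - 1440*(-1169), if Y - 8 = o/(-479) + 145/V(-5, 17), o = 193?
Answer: 806319188/479 ≈ 1.6833e+6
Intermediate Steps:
Y = -10252/479 (Y = 8 + (193/(-479) + 145/(-5)) = 8 + (193*(-1/479) + 145*(-1/5)) = 8 + (-193/479 - 29) = 8 - 14084/479 = -10252/479 ≈ -21.403)
Y - 1440*(-1169) = -10252/479 - 1440*(-1169) = -10252/479 + 1683360 = 806319188/479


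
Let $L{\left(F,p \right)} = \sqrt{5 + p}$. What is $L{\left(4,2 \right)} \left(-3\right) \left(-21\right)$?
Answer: $63 \sqrt{7} \approx 166.68$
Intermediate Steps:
$L{\left(4,2 \right)} \left(-3\right) \left(-21\right) = \sqrt{5 + 2} \left(-3\right) \left(-21\right) = \sqrt{7} \left(-3\right) \left(-21\right) = - 3 \sqrt{7} \left(-21\right) = 63 \sqrt{7}$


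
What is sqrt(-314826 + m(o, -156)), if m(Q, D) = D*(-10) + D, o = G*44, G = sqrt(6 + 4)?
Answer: I*sqrt(313422) ≈ 559.84*I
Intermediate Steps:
G = sqrt(10) ≈ 3.1623
o = 44*sqrt(10) (o = sqrt(10)*44 = 44*sqrt(10) ≈ 139.14)
m(Q, D) = -9*D (m(Q, D) = -10*D + D = -9*D)
sqrt(-314826 + m(o, -156)) = sqrt(-314826 - 9*(-156)) = sqrt(-314826 + 1404) = sqrt(-313422) = I*sqrt(313422)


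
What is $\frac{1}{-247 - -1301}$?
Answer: $\frac{1}{1054} \approx 0.00094877$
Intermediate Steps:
$\frac{1}{-247 - -1301} = \frac{1}{-247 + \left(-489 + 1790\right)} = \frac{1}{-247 + 1301} = \frac{1}{1054}$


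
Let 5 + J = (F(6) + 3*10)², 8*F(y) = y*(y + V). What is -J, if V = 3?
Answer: -21529/16 ≈ -1345.6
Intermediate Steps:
F(y) = y*(3 + y)/8 (F(y) = (y*(y + 3))/8 = (y*(3 + y))/8 = y*(3 + y)/8)
J = 21529/16 (J = -5 + ((⅛)*6*(3 + 6) + 3*10)² = -5 + ((⅛)*6*9 + 30)² = -5 + (27/4 + 30)² = -5 + (147/4)² = -5 + 21609/16 = 21529/16 ≈ 1345.6)
-J = -1*21529/16 = -21529/16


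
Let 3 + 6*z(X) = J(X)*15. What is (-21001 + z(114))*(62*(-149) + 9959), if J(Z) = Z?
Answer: -29873193/2 ≈ -1.4937e+7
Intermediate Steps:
z(X) = -½ + 5*X/2 (z(X) = -½ + (X*15)/6 = -½ + (15*X)/6 = -½ + 5*X/2)
(-21001 + z(114))*(62*(-149) + 9959) = (-21001 + (-½ + (5/2)*114))*(62*(-149) + 9959) = (-21001 + (-½ + 285))*(-9238 + 9959) = (-21001 + 569/2)*721 = -41433/2*721 = -29873193/2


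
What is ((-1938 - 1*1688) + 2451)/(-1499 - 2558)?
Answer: 1175/4057 ≈ 0.28962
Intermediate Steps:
((-1938 - 1*1688) + 2451)/(-1499 - 2558) = ((-1938 - 1688) + 2451)/(-4057) = (-3626 + 2451)*(-1/4057) = -1175*(-1/4057) = 1175/4057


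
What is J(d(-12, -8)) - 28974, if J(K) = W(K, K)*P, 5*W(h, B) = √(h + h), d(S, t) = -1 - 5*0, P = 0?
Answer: -28974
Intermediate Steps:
d(S, t) = -1 (d(S, t) = -1 + 0 = -1)
W(h, B) = √2*√h/5 (W(h, B) = √(h + h)/5 = √(2*h)/5 = (√2*√h)/5 = √2*√h/5)
J(K) = 0 (J(K) = (√2*√K/5)*0 = 0)
J(d(-12, -8)) - 28974 = 0 - 28974 = -28974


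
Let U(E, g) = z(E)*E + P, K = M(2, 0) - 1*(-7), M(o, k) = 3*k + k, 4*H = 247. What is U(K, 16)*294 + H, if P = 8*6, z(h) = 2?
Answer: 73159/4 ≈ 18290.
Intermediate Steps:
H = 247/4 (H = (1/4)*247 = 247/4 ≈ 61.750)
M(o, k) = 4*k
K = 7 (K = 4*0 - 1*(-7) = 0 + 7 = 7)
P = 48
U(E, g) = 48 + 2*E (U(E, g) = 2*E + 48 = 48 + 2*E)
U(K, 16)*294 + H = (48 + 2*7)*294 + 247/4 = (48 + 14)*294 + 247/4 = 62*294 + 247/4 = 18228 + 247/4 = 73159/4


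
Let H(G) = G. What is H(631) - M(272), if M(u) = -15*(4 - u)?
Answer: -3389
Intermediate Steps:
M(u) = -60 + 15*u
H(631) - M(272) = 631 - (-60 + 15*272) = 631 - (-60 + 4080) = 631 - 1*4020 = 631 - 4020 = -3389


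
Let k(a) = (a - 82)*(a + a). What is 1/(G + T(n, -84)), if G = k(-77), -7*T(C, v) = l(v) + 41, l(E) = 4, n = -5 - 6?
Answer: 7/171357 ≈ 4.0850e-5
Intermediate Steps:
n = -11
k(a) = 2*a*(-82 + a) (k(a) = (-82 + a)*(2*a) = 2*a*(-82 + a))
T(C, v) = -45/7 (T(C, v) = -(4 + 41)/7 = -1/7*45 = -45/7)
G = 24486 (G = 2*(-77)*(-82 - 77) = 2*(-77)*(-159) = 24486)
1/(G + T(n, -84)) = 1/(24486 - 45/7) = 1/(171357/7) = 7/171357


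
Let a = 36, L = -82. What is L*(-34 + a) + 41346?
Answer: 41182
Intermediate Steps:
L*(-34 + a) + 41346 = -82*(-34 + 36) + 41346 = -82*2 + 41346 = -164 + 41346 = 41182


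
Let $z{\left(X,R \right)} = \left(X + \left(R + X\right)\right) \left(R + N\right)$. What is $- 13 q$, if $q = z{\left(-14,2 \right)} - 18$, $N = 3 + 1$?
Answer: $2262$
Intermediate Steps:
$N = 4$
$z{\left(X,R \right)} = \left(4 + R\right) \left(R + 2 X\right)$ ($z{\left(X,R \right)} = \left(X + \left(R + X\right)\right) \left(R + 4\right) = \left(R + 2 X\right) \left(4 + R\right) = \left(4 + R\right) \left(R + 2 X\right)$)
$q = -174$ ($q = \left(2^{2} + 4 \cdot 2 + 8 \left(-14\right) + 2 \cdot 2 \left(-14\right)\right) - 18 = \left(4 + 8 - 112 - 56\right) - 18 = -156 - 18 = -174$)
$- 13 q = \left(-13\right) \left(-174\right) = 2262$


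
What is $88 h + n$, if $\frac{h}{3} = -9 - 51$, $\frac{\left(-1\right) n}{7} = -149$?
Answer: $-14797$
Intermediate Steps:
$n = 1043$ ($n = \left(-7\right) \left(-149\right) = 1043$)
$h = -180$ ($h = 3 \left(-9 - 51\right) = 3 \left(-60\right) = -180$)
$88 h + n = 88 \left(-180\right) + 1043 = -15840 + 1043 = -14797$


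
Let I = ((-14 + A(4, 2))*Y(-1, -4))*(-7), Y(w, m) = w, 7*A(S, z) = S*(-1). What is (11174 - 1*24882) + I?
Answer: -13810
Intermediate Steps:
A(S, z) = -S/7 (A(S, z) = (S*(-1))/7 = (-S)/7 = -S/7)
I = -102 (I = ((-14 - ⅐*4)*(-1))*(-7) = ((-14 - 4/7)*(-1))*(-7) = -102/7*(-1)*(-7) = (102/7)*(-7) = -102)
(11174 - 1*24882) + I = (11174 - 1*24882) - 102 = (11174 - 24882) - 102 = -13708 - 102 = -13810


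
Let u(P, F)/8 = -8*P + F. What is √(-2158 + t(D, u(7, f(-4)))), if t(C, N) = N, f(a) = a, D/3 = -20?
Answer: I*√2638 ≈ 51.361*I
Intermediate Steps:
D = -60 (D = 3*(-20) = -60)
u(P, F) = -64*P + 8*F (u(P, F) = 8*(-8*P + F) = 8*(F - 8*P) = -64*P + 8*F)
√(-2158 + t(D, u(7, f(-4)))) = √(-2158 + (-64*7 + 8*(-4))) = √(-2158 + (-448 - 32)) = √(-2158 - 480) = √(-2638) = I*√2638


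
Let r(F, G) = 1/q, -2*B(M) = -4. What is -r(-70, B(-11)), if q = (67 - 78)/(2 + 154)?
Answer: 156/11 ≈ 14.182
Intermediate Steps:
q = -11/156 ≈ -0.070513
B(M) = 2 (B(M) = -½*(-4) = 2)
r(F, G) = -156/11 (r(F, G) = 1/(-11/156) = -156/11)
-r(-70, B(-11)) = -1*(-156/11) = 156/11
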